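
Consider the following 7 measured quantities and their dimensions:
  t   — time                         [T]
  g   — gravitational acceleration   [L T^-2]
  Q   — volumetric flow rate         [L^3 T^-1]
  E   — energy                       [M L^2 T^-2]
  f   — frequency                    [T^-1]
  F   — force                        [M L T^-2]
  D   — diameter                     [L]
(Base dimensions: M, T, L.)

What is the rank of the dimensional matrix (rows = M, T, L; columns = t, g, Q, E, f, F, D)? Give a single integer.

3

Exponent matrix [M,T,L] × [t,g,Q,E,f,F,D]:
  M: [ 0  0  0  1  0  1  0]
  T: [ 1 -2 -1 -2 -1 -2  0]
  L: [ 0  1  3  2  0  1  1]
Echelon form has 3 nonzero rows (pivots: t,g,E)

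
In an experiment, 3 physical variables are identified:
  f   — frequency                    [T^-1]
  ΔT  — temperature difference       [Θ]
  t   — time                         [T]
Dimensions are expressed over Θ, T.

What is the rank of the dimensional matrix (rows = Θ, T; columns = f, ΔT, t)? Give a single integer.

2

Write exponents as rows Θ,T / cols f,ΔT,t:
  Θ: [ 0  1  0]
  T: [-1  0  1]
Echelon form has 2 nonzero rows (pivots: f,ΔT)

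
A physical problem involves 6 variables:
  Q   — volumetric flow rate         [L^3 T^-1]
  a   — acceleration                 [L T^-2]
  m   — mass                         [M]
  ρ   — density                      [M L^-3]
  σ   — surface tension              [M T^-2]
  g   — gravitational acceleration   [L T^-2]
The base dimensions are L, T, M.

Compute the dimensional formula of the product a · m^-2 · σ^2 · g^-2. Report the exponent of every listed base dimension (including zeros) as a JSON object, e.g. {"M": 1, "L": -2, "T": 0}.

{"L": -1, "T": -2, "M": 0}

Dimensional matrix (L×T×M by Q×a×m×ρ×σ×g):
  L: [ 3  1  0 -3  0  1]
  T: [-1 -2  0  0 -2 -2]
  M: [ 0  0  1  1  1  0]
  [L]: (1)·1+(-2)·0+(2)·0+(-2)·1 = -1
  [T]: (1)·-2+(-2)·0+(2)·-2+(-2)·-2 = -2
  [M]: (1)·0+(-2)·1+(2)·1+(-2)·0 = 0
⇒ L^-1 T^-2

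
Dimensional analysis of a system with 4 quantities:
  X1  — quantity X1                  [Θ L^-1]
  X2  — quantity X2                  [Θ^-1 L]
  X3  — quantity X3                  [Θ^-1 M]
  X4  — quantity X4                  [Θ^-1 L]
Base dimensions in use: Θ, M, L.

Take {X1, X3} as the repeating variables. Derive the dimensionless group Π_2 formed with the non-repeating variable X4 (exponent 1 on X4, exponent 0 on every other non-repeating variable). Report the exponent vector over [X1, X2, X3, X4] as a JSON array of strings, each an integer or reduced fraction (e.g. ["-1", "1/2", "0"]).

Dimensional matrix (Θ×M×L by X1×X2×X3×X4):
  Θ: [ 1 -1 -1 -1]
  M: [ 0  0  1  0]
  L: [-1  1  0  1]
Echelon form has 2 nonzero rows (pivots: X1,X3)
Repeat: X1,X3; free: X2,X4
RREF:
  r0: [   1   -1    0   -1]
  r1: [   0    0    1    0]
  r2: [   0    0    0    0]
Fix exponent of X4 at 1, X2 at 0; solve each RREF row for its pivot's exponent:
  r0: exp(X1) + (-1)·1 = 0 ⇒ exp(X1) = 1
  r1: exp(X3) + (0)·1 = 0 ⇒ exp(X3) = 0
Π_2 = X1 · X4

["1", "0", "0", "1"]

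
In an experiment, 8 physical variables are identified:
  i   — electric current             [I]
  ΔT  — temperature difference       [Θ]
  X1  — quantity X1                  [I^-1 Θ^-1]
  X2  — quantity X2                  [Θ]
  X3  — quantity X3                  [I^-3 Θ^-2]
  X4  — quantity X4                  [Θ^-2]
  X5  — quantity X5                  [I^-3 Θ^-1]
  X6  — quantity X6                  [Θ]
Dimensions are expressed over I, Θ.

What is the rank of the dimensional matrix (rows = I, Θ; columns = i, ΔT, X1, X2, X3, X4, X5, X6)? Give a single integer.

2

Dimensional matrix (I×Θ by i×ΔT×X1×X2×X3×X4×X5×X6):
  I: [ 1  0 -1  0 -3  0 -3  0]
  Θ: [ 0  1 -1  1 -2 -2 -1  1]
Echelon form has 2 nonzero rows (pivots: i,ΔT)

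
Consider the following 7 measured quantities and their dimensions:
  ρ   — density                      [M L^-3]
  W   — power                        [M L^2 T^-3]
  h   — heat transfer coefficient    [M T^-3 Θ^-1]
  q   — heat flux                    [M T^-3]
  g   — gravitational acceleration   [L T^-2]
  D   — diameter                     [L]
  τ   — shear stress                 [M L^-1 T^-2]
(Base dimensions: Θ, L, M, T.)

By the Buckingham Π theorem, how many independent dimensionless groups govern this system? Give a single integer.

Exponent matrix [Θ,L,M,T] × [ρ,W,h,q,g,D,τ]:
  Θ: [ 0  0 -1  0  0  0  0]
  L: [-3  2  0  0  1  1 -1]
  M: [ 1  1  1  1  0  0  1]
  T: [ 0 -3 -3 -3 -2  0 -2]
RREF → pivots at {ρ,W,h,q} ⇒ r = 4
Π count = n − r = 7 − 4 = 3

3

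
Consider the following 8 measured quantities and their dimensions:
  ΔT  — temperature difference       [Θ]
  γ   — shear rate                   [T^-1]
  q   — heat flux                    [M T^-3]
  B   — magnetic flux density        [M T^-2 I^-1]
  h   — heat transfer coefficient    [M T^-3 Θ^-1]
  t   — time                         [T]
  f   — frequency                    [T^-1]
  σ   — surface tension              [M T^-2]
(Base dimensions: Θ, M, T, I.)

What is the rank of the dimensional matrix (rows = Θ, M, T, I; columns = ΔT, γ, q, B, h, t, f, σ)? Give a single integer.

4

Dimensional matrix (Θ×M×T×I by ΔT×γ×q×B×h×t×f×σ):
  Θ: [ 1  0  0  0 -1  0  0  0]
  M: [ 0  0  1  1  1  0  0  1]
  T: [ 0 -1 -3 -2 -3  1 -1 -2]
  I: [ 0  0  0 -1  0  0  0  0]
Row reduction gives pivot columns ΔT,γ,q,B; rank = 4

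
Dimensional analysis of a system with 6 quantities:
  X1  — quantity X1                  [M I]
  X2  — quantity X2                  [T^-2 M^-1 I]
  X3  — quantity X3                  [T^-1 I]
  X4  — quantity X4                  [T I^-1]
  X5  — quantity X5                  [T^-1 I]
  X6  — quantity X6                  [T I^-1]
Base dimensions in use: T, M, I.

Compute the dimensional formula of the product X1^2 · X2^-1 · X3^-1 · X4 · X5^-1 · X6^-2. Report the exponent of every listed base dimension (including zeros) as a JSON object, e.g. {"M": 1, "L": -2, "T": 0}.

{"T": 3, "M": 3, "I": 0}

Write exponents as rows T,M,I / cols X1,X2,X3,X4,X5,X6:
  T: [ 0 -2 -1  1 -1  1]
  M: [ 1 -1  0  0  0  0]
  I: [ 1  1  1 -1  1 -1]
  [T]: (2)·0+(-1)·-2+(-1)·-1+(1)·1+(-1)·-1+(-2)·1 = 3
  [M]: (2)·1+(-1)·-1+(-1)·0+(1)·0+(-1)·0+(-2)·0 = 3
  [I]: (2)·1+(-1)·1+(-1)·1+(1)·-1+(-1)·1+(-2)·-1 = 0
⇒ T^3 M^3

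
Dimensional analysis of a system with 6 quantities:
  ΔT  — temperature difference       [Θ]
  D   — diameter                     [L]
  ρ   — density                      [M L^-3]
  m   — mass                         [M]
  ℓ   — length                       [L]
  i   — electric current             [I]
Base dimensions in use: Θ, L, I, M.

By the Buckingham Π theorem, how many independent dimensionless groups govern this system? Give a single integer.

2

Exponent matrix [Θ,L,I,M] × [ΔT,D,ρ,m,ℓ,i]:
  Θ: [ 1  0  0  0  0  0]
  L: [ 0  1 -3  0  1  0]
  I: [ 0  0  0  0  0  1]
  M: [ 0  0  1  1  0  0]
Row reduction gives pivot columns ΔT,D,ρ,i; rank = 4
Π count = n − r = 6 − 4 = 2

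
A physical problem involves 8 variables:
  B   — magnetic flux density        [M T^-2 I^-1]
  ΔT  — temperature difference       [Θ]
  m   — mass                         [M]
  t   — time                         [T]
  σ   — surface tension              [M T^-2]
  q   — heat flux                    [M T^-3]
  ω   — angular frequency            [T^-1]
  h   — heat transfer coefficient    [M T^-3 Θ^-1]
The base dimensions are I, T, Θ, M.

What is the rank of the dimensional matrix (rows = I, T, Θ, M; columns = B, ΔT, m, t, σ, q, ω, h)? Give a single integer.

Exponent matrix [I,T,Θ,M] × [B,ΔT,m,t,σ,q,ω,h]:
  I: [-1  0  0  0  0  0  0  0]
  T: [-2  0  0  1 -2 -3 -1 -3]
  Θ: [ 0  1  0  0  0  0  0 -1]
  M: [ 1  0  1  0  1  1  0  1]
Row reduction gives pivot columns B,ΔT,m,t; rank = 4

4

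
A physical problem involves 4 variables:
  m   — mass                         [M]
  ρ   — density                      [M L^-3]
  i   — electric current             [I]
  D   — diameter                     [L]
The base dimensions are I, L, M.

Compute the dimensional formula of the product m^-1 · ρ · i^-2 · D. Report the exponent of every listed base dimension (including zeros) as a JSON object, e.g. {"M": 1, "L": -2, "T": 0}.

Exponent matrix [I,L,M] × [m,ρ,i,D]:
  I: [ 0  0  1  0]
  L: [ 0 -3  0  1]
  M: [ 1  1  0  0]
  [I]: (-1)·0+(1)·0+(-2)·1+(1)·0 = -2
  [L]: (-1)·0+(1)·-3+(-2)·0+(1)·1 = -2
  [M]: (-1)·1+(1)·1+(-2)·0+(1)·0 = 0
⇒ I^-2 L^-2

{"I": -2, "L": -2, "M": 0}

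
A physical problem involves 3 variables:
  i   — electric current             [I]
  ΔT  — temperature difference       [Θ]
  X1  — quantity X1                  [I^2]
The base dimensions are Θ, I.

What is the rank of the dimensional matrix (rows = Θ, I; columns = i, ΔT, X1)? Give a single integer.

2

Dimensional matrix (Θ×I by i×ΔT×X1):
  Θ: [ 0  1  0]
  I: [ 1  0  2]
Row reduction gives pivot columns i,ΔT; rank = 2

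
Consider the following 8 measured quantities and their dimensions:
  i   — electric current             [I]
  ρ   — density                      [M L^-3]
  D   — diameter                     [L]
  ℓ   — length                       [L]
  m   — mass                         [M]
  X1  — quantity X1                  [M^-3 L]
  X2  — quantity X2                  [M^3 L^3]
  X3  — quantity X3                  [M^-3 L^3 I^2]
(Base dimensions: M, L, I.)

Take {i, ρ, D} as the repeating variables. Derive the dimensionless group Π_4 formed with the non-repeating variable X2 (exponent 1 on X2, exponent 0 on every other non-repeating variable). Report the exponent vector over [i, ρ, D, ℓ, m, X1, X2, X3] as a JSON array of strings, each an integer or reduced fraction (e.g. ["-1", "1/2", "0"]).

["0", "-3", "-12", "0", "0", "0", "1", "0"]

Dimensional matrix (M×L×I by i×ρ×D×ℓ×m×X1×X2×X3):
  M: [ 0  1  0  0  1 -3  3 -3]
  L: [ 0 -3  1  1  0  1  3  3]
  I: [ 1  0  0  0  0  0  0  2]
Row reduction gives pivot columns i,ρ,D; rank = 3
Repeat: i,ρ,D; free: ℓ,m,X1,X2,X3
RREF:
  r0: [   1    0    0    0    0    0    0    2]
  r1: [   0    1    0    0    1   -3    3   -3]
  r2: [   0    0    1    1    3   -8   12   -6]
Fix exponent of X2 at 1, ℓ at 0, m at 0, X1 at 0, X3 at 0; solve each RREF row for its pivot's exponent:
  r0: exp(i) + (0)·1 = 0 ⇒ exp(i) = 0
  r1: exp(ρ) + (3)·1 = 0 ⇒ exp(ρ) = -3
  r2: exp(D) + (12)·1 = 0 ⇒ exp(D) = -12
Π_4 = ρ^-3 · D^-12 · X2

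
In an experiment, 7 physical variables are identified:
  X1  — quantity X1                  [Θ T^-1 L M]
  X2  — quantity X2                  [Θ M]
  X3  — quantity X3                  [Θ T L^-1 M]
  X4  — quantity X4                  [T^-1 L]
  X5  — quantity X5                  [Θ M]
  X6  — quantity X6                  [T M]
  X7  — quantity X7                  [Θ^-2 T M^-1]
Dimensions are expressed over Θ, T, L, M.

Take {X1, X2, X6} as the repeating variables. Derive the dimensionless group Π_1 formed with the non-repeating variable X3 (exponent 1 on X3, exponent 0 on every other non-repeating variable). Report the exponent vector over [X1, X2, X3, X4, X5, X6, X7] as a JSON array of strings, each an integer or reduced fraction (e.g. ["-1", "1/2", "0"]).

Exponent matrix [Θ,T,L,M] × [X1,X2,X3,X4,X5,X6,X7]:
  Θ: [ 1  1  1  0  1  0 -2]
  T: [-1  0  1 -1  0  1  1]
  L: [ 1  0 -1  1  0  0  0]
  M: [ 1  1  1  0  1  1 -1]
Row reduction gives pivot columns X1,X2,X6; rank = 3
Pivot set = {X1,X2,X6}, free = {X3,X4,X5,X7}
RREF:
  r0: [   1    0   -1    1    0    0    0]
  r1: [   0    1    2   -1    1    0   -2]
  r2: [   0    0    0    0    0    1    1]
  r3: [   0    0    0    0    0    0    0]
Fix exponent of X3 at 1, X4 at 0, X5 at 0, X7 at 0; solve each RREF row for its pivot's exponent:
  r0: exp(X1) + (-1)·1 = 0 ⇒ exp(X1) = 1
  r1: exp(X2) + (2)·1 = 0 ⇒ exp(X2) = -2
  r2: exp(X6) + (0)·1 = 0 ⇒ exp(X6) = 0
Π_1 = X1 · X2^-2 · X3

["1", "-2", "1", "0", "0", "0", "0"]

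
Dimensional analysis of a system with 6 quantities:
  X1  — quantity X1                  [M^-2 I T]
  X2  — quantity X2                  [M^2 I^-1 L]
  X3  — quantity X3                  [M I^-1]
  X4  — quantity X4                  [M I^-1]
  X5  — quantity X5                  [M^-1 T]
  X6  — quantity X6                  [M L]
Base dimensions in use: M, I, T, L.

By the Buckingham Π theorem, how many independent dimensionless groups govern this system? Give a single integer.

3

Write exponents as rows M,I,T,L / cols X1,X2,X3,X4,X5,X6:
  M: [-2  2  1  1 -1  1]
  I: [ 1 -1 -1 -1  0  0]
  T: [ 1  0  0  0  1  0]
  L: [ 0  1  0  0  0  1]
Row reduction gives pivot columns X1,X2,X3; rank = 3
6 vars − rank 3 = 3 Π groups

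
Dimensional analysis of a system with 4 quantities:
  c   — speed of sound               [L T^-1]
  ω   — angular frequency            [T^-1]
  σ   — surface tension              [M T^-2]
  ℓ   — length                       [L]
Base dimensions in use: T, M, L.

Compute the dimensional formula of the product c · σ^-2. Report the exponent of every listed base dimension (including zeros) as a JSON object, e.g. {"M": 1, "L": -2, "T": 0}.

{"T": 3, "M": -2, "L": 1}

Dimensional matrix (T×M×L by c×ω×σ×ℓ):
  T: [-1 -1 -2  0]
  M: [ 0  0  1  0]
  L: [ 1  0  0  1]
  [T]: (1)·-1+(-2)·-2 = 3
  [M]: (1)·0+(-2)·1 = -2
  [L]: (1)·1+(-2)·0 = 1
⇒ T^3 M^-2 L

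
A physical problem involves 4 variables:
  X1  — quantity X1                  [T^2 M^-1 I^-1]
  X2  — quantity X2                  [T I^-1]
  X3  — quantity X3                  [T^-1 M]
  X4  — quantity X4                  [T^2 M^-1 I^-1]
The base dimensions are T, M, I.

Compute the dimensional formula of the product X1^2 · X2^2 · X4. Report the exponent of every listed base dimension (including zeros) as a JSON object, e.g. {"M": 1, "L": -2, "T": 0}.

Dimensional matrix (T×M×I by X1×X2×X3×X4):
  T: [ 2  1 -1  2]
  M: [-1  0  1 -1]
  I: [-1 -1  0 -1]
  [T]: (2)·2+(2)·1+(1)·2 = 8
  [M]: (2)·-1+(2)·0+(1)·-1 = -3
  [I]: (2)·-1+(2)·-1+(1)·-1 = -5
⇒ T^8 M^-3 I^-5

{"T": 8, "M": -3, "I": -5}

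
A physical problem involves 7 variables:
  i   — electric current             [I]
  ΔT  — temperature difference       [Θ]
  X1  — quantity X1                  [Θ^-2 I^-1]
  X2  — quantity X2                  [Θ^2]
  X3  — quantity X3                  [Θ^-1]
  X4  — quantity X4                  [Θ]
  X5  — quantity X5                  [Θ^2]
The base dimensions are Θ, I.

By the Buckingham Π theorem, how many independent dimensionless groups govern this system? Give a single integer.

5

Exponent matrix [Θ,I] × [i,ΔT,X1,X2,X3,X4,X5]:
  Θ: [ 0  1 -2  2 -1  1  2]
  I: [ 1  0 -1  0  0  0  0]
Row reduction gives pivot columns i,ΔT; rank = 2
7 vars − rank 2 = 5 Π groups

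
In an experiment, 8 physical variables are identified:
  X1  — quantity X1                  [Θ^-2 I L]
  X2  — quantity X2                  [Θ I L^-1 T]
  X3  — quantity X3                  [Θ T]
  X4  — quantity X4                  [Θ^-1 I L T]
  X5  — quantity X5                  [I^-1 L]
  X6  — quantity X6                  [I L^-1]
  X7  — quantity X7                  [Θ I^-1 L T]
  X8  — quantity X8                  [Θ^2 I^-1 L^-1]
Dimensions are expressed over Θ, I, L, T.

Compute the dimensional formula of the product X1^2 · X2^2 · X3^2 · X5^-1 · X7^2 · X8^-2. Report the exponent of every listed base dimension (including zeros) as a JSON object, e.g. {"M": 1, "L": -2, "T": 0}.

{"Θ": -2, "I": 5, "L": 3, "T": 6}

Write exponents as rows Θ,I,L,T / cols X1,X2,X3,X4,X5,X6,X7,X8:
  Θ: [-2  1  1 -1  0  0  1  2]
  I: [ 1  1  0  1 -1  1 -1 -1]
  L: [ 1 -1  0  1  1 -1  1 -1]
  T: [ 0  1  1  1  0  0  1  0]
  [Θ]: (2)·-2+(2)·1+(2)·1+(-1)·0+(2)·1+(-2)·2 = -2
  [I]: (2)·1+(2)·1+(2)·0+(-1)·-1+(2)·-1+(-2)·-1 = 5
  [L]: (2)·1+(2)·-1+(2)·0+(-1)·1+(2)·1+(-2)·-1 = 3
  [T]: (2)·0+(2)·1+(2)·1+(-1)·0+(2)·1+(-2)·0 = 6
⇒ Θ^-2 I^5 L^3 T^6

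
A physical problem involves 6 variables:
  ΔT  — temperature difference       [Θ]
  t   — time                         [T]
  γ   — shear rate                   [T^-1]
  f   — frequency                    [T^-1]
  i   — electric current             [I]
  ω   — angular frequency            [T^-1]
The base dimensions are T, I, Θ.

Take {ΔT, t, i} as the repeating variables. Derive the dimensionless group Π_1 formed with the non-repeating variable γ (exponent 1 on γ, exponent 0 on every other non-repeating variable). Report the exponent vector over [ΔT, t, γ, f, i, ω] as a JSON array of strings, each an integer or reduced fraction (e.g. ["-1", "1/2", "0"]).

Dimensional matrix (T×I×Θ by ΔT×t×γ×f×i×ω):
  T: [ 0  1 -1 -1  0 -1]
  I: [ 0  0  0  0  1  0]
  Θ: [ 1  0  0  0  0  0]
Row reduction gives pivot columns ΔT,t,i; rank = 3
Pivot set = {ΔT,t,i}, free = {γ,f,ω}
RREF:
  r0: [   1    0    0    0    0    0]
  r1: [   0    1   -1   -1    0   -1]
  r2: [   0    0    0    0    1    0]
Fix exponent of γ at 1, f at 0, ω at 0; solve each RREF row for its pivot's exponent:
  r0: exp(ΔT) + (0)·1 = 0 ⇒ exp(ΔT) = 0
  r1: exp(t) + (-1)·1 = 0 ⇒ exp(t) = 1
  r2: exp(i) + (0)·1 = 0 ⇒ exp(i) = 0
Π_1 = t · γ

["0", "1", "1", "0", "0", "0"]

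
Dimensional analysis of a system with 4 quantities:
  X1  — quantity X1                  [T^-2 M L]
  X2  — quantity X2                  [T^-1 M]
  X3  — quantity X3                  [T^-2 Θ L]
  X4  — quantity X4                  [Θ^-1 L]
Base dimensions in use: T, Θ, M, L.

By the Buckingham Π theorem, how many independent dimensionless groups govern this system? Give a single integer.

Write exponents as rows T,Θ,M,L / cols X1,X2,X3,X4:
  T: [-2 -1 -2  0]
  Θ: [ 0  0  1 -1]
  M: [ 1  1  0  0]
  L: [ 1  0  1  1]
Row reduction gives pivot columns X1,X2,X3; rank = 3
4 vars − rank 3 = 1 Π group

1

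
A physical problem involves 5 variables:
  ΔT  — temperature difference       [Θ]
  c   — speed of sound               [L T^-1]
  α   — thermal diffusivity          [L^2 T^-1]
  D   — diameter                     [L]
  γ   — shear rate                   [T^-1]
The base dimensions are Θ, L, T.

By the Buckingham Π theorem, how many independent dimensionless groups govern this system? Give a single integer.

Exponent matrix [Θ,L,T] × [ΔT,c,α,D,γ]:
  Θ: [ 1  0  0  0  0]
  L: [ 0  1  2  1  0]
  T: [ 0 -1 -1  0 -1]
Echelon form has 3 nonzero rows (pivots: ΔT,c,α)
Π count = n − r = 5 − 3 = 2

2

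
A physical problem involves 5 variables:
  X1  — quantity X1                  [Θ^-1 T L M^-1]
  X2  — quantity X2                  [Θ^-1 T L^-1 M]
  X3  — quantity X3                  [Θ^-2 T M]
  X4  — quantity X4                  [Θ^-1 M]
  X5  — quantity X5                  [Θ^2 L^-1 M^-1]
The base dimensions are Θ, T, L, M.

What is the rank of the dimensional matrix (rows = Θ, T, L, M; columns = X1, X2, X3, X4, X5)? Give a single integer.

Dimensional matrix (Θ×T×L×M by X1×X2×X3×X4×X5):
  Θ: [-1 -1 -2 -1  2]
  T: [ 1  1  1  0  0]
  L: [ 1 -1  0  0 -1]
  M: [-1  1  1  1 -1]
RREF → pivots at {X1,X2,X3} ⇒ r = 3

3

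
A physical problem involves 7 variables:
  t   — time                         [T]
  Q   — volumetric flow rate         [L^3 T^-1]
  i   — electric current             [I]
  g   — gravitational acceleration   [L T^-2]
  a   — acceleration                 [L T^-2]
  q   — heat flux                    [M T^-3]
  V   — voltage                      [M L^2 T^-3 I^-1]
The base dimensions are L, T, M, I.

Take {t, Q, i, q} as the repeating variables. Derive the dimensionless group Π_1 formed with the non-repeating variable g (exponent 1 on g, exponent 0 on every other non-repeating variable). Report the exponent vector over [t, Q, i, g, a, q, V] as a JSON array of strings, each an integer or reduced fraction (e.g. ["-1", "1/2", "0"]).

Dimensional matrix (L×T×M×I by t×Q×i×g×a×q×V):
  L: [ 0  3  0  1  1  0  2]
  T: [ 1 -1  0 -2 -2 -3 -3]
  M: [ 0  0  0  0  0  1  1]
  I: [ 0  0  1  0  0  0 -1]
Echelon form has 4 nonzero rows (pivots: t,Q,i,q)
Pivot set = {t,Q,i,q}, free = {g,a,V}
RREF:
  r0: [   1    0    0 -5/3 -5/3    0  2/3]
  r1: [   0    1    0  1/3  1/3    0  2/3]
  r2: [   0    0    1    0    0    0   -1]
  r3: [   0    0    0    0    0    1    1]
Fix exponent of g at 1, a at 0, V at 0; solve each RREF row for its pivot's exponent:
  r0: exp(t) + (-5/3)·1 = 0 ⇒ exp(t) = 5/3
  r1: exp(Q) + (1/3)·1 = 0 ⇒ exp(Q) = -1/3
  r2: exp(i) + (0)·1 = 0 ⇒ exp(i) = 0
  r3: exp(q) + (0)·1 = 0 ⇒ exp(q) = 0
Π_1 = t^(5/3) · Q^(-1/3) · g

["5/3", "-1/3", "0", "1", "0", "0", "0"]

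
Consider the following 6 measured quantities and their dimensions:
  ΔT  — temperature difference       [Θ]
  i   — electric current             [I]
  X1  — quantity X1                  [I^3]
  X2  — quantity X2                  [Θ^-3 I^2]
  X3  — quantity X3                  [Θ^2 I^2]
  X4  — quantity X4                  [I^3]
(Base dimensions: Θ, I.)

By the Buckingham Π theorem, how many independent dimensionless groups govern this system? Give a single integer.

4

Exponent matrix [Θ,I] × [ΔT,i,X1,X2,X3,X4]:
  Θ: [ 1  0  0 -3  2  0]
  I: [ 0  1  3  2  2  3]
Echelon form has 2 nonzero rows (pivots: ΔT,i)
Π count = n − r = 6 − 2 = 4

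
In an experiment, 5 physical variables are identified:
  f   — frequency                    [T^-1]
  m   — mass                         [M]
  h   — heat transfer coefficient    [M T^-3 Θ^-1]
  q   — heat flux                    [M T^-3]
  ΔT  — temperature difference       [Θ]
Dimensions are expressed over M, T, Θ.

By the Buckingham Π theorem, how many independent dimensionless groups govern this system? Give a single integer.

2

Exponent matrix [M,T,Θ] × [f,m,h,q,ΔT]:
  M: [ 0  1  1  1  0]
  T: [-1  0 -3 -3  0]
  Θ: [ 0  0 -1  0  1]
RREF → pivots at {f,m,h} ⇒ r = 3
n=5, r=3 ⇒ 2 dimensionless groups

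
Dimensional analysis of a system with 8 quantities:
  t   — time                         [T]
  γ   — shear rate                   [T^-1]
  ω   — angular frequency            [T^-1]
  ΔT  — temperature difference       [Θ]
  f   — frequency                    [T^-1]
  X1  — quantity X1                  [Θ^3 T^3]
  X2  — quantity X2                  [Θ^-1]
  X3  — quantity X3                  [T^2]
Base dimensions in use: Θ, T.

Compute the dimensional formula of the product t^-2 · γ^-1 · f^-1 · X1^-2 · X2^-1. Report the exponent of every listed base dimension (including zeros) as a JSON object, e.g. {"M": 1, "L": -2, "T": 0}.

{"Θ": -5, "T": -6}

Dimensional matrix (Θ×T by t×γ×ω×ΔT×f×X1×X2×X3):
  Θ: [ 0  0  0  1  0  3 -1  0]
  T: [ 1 -1 -1  0 -1  3  0  2]
  [Θ]: (-2)·0+(-1)·0+(-1)·0+(-2)·3+(-1)·-1 = -5
  [T]: (-2)·1+(-1)·-1+(-1)·-1+(-2)·3+(-1)·0 = -6
⇒ Θ^-5 T^-6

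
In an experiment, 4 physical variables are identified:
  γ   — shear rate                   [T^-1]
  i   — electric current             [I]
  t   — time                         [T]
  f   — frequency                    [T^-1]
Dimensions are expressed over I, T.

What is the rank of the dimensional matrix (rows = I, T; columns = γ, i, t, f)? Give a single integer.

2

Write exponents as rows I,T / cols γ,i,t,f:
  I: [ 0  1  0  0]
  T: [-1  0  1 -1]
Row reduction gives pivot columns γ,i; rank = 2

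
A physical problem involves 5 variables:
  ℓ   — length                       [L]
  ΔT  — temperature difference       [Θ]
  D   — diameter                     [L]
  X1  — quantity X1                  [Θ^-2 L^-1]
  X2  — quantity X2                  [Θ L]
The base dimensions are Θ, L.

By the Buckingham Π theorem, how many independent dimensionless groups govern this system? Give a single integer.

3

Exponent matrix [Θ,L] × [ℓ,ΔT,D,X1,X2]:
  Θ: [ 0  1  0 -2  1]
  L: [ 1  0  1 -1  1]
RREF → pivots at {ℓ,ΔT} ⇒ r = 2
5 vars − rank 2 = 3 Π groups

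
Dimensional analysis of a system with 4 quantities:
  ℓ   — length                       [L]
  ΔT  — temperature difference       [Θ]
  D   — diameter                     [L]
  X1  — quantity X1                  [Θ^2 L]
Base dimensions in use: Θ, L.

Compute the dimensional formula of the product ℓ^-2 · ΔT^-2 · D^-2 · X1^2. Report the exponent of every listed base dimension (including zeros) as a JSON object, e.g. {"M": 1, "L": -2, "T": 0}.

Exponent matrix [Θ,L] × [ℓ,ΔT,D,X1]:
  Θ: [ 0  1  0  2]
  L: [ 1  0  1  1]
  [Θ]: (-2)·0+(-2)·1+(-2)·0+(2)·2 = 2
  [L]: (-2)·1+(-2)·0+(-2)·1+(2)·1 = -2
⇒ Θ^2 L^-2

{"Θ": 2, "L": -2}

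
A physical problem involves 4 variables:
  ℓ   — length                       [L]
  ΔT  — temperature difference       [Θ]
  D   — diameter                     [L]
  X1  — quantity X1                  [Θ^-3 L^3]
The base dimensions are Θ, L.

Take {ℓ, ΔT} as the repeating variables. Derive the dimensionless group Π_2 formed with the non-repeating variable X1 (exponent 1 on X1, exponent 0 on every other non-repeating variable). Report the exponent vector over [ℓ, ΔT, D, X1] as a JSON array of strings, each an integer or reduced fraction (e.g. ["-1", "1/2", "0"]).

Dimensional matrix (Θ×L by ℓ×ΔT×D×X1):
  Θ: [ 0  1  0 -3]
  L: [ 1  0  1  3]
Echelon form has 2 nonzero rows (pivots: ℓ,ΔT)
Repeat: ℓ,ΔT; free: D,X1
RREF:
  r0: [   1    0    1    3]
  r1: [   0    1    0   -3]
Fix exponent of X1 at 1, D at 0; solve each RREF row for its pivot's exponent:
  r0: exp(ℓ) + (3)·1 = 0 ⇒ exp(ℓ) = -3
  r1: exp(ΔT) + (-3)·1 = 0 ⇒ exp(ΔT) = 3
Π_2 = ℓ^-3 · ΔT^3 · X1

["-3", "3", "0", "1"]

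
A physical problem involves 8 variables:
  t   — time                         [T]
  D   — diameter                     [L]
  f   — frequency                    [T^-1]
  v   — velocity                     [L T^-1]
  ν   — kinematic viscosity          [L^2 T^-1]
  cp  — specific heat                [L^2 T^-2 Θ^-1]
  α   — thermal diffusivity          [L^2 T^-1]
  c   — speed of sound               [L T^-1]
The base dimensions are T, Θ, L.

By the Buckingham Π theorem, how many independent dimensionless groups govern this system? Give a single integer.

5

Exponent matrix [T,Θ,L] × [t,D,f,v,ν,cp,α,c]:
  T: [ 1  0 -1 -1 -1 -2 -1 -1]
  Θ: [ 0  0  0  0  0 -1  0  0]
  L: [ 0  1  0  1  2  2  2  1]
RREF → pivots at {t,D,cp} ⇒ r = 3
8 vars − rank 3 = 5 Π groups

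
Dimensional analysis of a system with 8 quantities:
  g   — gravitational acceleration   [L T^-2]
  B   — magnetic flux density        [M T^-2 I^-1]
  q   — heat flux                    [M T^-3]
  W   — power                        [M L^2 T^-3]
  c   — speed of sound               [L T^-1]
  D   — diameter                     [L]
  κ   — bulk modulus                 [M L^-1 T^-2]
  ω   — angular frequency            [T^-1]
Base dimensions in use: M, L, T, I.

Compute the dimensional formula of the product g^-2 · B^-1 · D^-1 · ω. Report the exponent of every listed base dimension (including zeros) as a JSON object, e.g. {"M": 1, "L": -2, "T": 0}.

{"M": -1, "L": -3, "T": 5, "I": 1}

Dimensional matrix (M×L×T×I by g×B×q×W×c×D×κ×ω):
  M: [ 0  1  1  1  0  0  1  0]
  L: [ 1  0  0  2  1  1 -1  0]
  T: [-2 -2 -3 -3 -1  0 -2 -1]
  I: [ 0 -1  0  0  0  0  0  0]
  [M]: (-2)·0+(-1)·1+(-1)·0+(1)·0 = -1
  [L]: (-2)·1+(-1)·0+(-1)·1+(1)·0 = -3
  [T]: (-2)·-2+(-1)·-2+(-1)·0+(1)·-1 = 5
  [I]: (-2)·0+(-1)·-1+(-1)·0+(1)·0 = 1
⇒ M^-1 L^-3 T^5 I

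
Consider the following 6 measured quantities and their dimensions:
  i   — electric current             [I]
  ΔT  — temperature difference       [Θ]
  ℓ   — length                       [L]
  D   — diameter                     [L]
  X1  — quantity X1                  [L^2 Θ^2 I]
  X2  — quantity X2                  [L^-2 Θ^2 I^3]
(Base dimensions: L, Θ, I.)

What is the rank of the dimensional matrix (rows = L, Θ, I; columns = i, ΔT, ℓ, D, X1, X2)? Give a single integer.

Dimensional matrix (L×Θ×I by i×ΔT×ℓ×D×X1×X2):
  L: [ 0  0  1  1  2 -2]
  Θ: [ 0  1  0  0  2  2]
  I: [ 1  0  0  0  1  3]
Echelon form has 3 nonzero rows (pivots: i,ΔT,ℓ)

3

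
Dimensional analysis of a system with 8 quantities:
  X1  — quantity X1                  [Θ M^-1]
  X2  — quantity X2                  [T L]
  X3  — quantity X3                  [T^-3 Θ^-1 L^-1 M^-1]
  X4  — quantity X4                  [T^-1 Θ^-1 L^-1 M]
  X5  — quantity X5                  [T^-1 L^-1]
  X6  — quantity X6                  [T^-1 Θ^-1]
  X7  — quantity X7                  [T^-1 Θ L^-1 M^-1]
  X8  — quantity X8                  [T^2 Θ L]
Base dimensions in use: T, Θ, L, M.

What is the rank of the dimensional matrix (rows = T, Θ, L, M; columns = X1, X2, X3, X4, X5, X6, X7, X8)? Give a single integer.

3

Write exponents as rows T,Θ,L,M / cols X1,X2,X3,X4,X5,X6,X7,X8:
  T: [ 0  1 -3 -1 -1 -1 -1  2]
  Θ: [ 1  0 -1 -1  0 -1  1  1]
  L: [ 0  1 -1 -1 -1  0 -1  1]
  M: [-1  0 -1  1  0  0 -1  0]
Row reduction gives pivot columns X1,X2,X3; rank = 3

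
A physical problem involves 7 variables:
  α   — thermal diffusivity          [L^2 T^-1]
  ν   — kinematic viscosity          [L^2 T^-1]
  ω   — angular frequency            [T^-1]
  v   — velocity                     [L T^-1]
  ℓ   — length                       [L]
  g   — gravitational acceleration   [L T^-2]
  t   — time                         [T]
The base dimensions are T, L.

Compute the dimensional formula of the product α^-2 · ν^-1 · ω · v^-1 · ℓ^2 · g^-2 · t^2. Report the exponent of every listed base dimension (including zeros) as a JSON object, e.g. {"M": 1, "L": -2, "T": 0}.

{"T": 9, "L": -7}

Exponent matrix [T,L] × [α,ν,ω,v,ℓ,g,t]:
  T: [-1 -1 -1 -1  0 -2  1]
  L: [ 2  2  0  1  1  1  0]
  [T]: (-2)·-1+(-1)·-1+(1)·-1+(-1)·-1+(2)·0+(-2)·-2+(2)·1 = 9
  [L]: (-2)·2+(-1)·2+(1)·0+(-1)·1+(2)·1+(-2)·1+(2)·0 = -7
⇒ T^9 L^-7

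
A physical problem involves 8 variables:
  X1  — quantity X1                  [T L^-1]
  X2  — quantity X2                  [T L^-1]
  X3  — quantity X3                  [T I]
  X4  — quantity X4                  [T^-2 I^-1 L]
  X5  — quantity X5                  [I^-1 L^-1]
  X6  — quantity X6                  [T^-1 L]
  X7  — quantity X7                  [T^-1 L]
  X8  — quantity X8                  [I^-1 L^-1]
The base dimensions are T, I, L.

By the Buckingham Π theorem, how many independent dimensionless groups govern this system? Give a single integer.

6

Write exponents as rows T,I,L / cols X1,X2,X3,X4,X5,X6,X7,X8:
  T: [ 1  1  1 -2  0 -1 -1  0]
  I: [ 0  0  1 -1 -1  0  0 -1]
  L: [-1 -1  0  1 -1  1  1 -1]
Row reduction gives pivot columns X1,X3; rank = 2
8 vars − rank 2 = 6 Π groups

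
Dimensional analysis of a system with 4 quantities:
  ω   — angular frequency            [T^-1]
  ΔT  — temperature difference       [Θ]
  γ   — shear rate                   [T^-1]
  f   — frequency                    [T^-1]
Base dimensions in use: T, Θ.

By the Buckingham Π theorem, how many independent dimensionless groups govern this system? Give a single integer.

Write exponents as rows T,Θ / cols ω,ΔT,γ,f:
  T: [-1  0 -1 -1]
  Θ: [ 0  1  0  0]
Row reduction gives pivot columns ω,ΔT; rank = 2
Π count = n − r = 4 − 2 = 2

2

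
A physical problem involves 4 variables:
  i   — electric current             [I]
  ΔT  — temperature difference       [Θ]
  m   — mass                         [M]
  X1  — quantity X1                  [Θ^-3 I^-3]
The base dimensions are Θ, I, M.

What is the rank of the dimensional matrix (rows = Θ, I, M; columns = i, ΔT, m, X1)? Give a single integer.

Write exponents as rows Θ,I,M / cols i,ΔT,m,X1:
  Θ: [ 0  1  0 -3]
  I: [ 1  0  0 -3]
  M: [ 0  0  1  0]
Row reduction gives pivot columns i,ΔT,m; rank = 3

3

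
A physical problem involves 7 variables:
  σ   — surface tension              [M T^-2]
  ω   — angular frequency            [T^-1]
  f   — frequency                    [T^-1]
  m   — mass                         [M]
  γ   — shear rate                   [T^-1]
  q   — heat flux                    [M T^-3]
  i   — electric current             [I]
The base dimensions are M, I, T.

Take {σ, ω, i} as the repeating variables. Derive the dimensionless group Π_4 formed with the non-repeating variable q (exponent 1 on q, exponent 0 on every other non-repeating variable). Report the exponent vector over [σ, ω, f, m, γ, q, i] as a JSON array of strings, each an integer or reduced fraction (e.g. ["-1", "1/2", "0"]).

["-1", "-1", "0", "0", "0", "1", "0"]

Write exponents as rows M,I,T / cols σ,ω,f,m,γ,q,i:
  M: [ 1  0  0  1  0  1  0]
  I: [ 0  0  0  0  0  0  1]
  T: [-2 -1 -1  0 -1 -3  0]
RREF → pivots at {σ,ω,i} ⇒ r = 3
Repeat: σ,ω,i; free: f,m,γ,q
RREF:
  r0: [   1    0    0    1    0    1    0]
  r1: [   0    1    1   -2    1    1    0]
  r2: [   0    0    0    0    0    0    1]
Fix exponent of q at 1, f at 0, m at 0, γ at 0; solve each RREF row for its pivot's exponent:
  r0: exp(σ) + (1)·1 = 0 ⇒ exp(σ) = -1
  r1: exp(ω) + (1)·1 = 0 ⇒ exp(ω) = -1
  r2: exp(i) + (0)·1 = 0 ⇒ exp(i) = 0
Π_4 = σ^-1 · ω^-1 · q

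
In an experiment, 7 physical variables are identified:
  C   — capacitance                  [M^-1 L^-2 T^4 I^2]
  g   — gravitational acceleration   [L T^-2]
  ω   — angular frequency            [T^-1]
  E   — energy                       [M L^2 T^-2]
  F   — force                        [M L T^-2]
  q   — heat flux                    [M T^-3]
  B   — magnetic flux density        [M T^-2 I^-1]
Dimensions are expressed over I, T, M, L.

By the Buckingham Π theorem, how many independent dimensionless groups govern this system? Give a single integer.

3

Write exponents as rows I,T,M,L / cols C,g,ω,E,F,q,B:
  I: [ 2  0  0  0  0  0 -1]
  T: [ 4 -2 -1 -2 -2 -3 -2]
  M: [-1  0  0  1  1  1  1]
  L: [-2  1  0  2  1  0  0]
Echelon form has 4 nonzero rows (pivots: C,g,ω,E)
7 vars − rank 4 = 3 Π groups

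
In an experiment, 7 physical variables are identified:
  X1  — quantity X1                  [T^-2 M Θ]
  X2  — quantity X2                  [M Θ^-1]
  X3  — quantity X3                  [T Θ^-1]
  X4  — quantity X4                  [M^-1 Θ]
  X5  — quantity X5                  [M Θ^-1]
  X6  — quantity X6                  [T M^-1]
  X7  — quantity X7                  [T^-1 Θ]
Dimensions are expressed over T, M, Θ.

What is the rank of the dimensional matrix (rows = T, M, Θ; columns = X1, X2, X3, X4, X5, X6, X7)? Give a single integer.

2

Dimensional matrix (T×M×Θ by X1×X2×X3×X4×X5×X6×X7):
  T: [-2  0  1  0  0  1 -1]
  M: [ 1  1  0 -1  1 -1  0]
  Θ: [ 1 -1 -1  1 -1  0  1]
Row reduction gives pivot columns X1,X2; rank = 2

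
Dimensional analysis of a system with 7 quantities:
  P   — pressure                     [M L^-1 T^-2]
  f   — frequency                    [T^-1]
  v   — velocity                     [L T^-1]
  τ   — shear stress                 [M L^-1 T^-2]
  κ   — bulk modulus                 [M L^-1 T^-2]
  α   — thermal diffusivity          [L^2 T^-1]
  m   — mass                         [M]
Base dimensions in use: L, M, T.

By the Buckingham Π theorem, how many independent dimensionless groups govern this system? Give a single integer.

4

Write exponents as rows L,M,T / cols P,f,v,τ,κ,α,m:
  L: [-1  0  1 -1 -1  2  0]
  M: [ 1  0  0  1  1  0  1]
  T: [-2 -1 -1 -2 -2 -1  0]
RREF → pivots at {P,f,v} ⇒ r = 3
7 vars − rank 3 = 4 Π groups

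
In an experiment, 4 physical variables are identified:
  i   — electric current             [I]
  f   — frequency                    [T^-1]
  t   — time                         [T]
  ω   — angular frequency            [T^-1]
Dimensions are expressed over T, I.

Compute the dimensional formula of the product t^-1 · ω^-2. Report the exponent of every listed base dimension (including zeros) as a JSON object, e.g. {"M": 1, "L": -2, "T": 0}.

{"T": 1, "I": 0}

Exponent matrix [T,I] × [i,f,t,ω]:
  T: [ 0 -1  1 -1]
  I: [ 1  0  0  0]
  [T]: (-1)·1+(-2)·-1 = 1
  [I]: (-1)·0+(-2)·0 = 0
⇒ T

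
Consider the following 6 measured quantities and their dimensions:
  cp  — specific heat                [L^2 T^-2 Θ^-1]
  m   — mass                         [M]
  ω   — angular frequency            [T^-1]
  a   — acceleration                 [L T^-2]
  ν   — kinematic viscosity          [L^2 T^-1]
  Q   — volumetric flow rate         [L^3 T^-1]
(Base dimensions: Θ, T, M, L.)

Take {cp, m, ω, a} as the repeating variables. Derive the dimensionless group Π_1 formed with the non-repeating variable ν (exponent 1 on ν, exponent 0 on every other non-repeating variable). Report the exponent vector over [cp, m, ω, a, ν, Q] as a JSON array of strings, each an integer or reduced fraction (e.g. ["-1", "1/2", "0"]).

Write exponents as rows Θ,T,M,L / cols cp,m,ω,a,ν,Q:
  Θ: [-1  0  0  0  0  0]
  T: [-2  0 -1 -2 -1 -1]
  M: [ 0  1  0  0  0  0]
  L: [ 2  0  0  1  2  3]
RREF → pivots at {cp,m,ω,a} ⇒ r = 4
Pivot set = {cp,m,ω,a}, free = {ν,Q}
RREF:
  r0: [   1    0    0    0    0    0]
  r1: [   0    1    0    0    0    0]
  r2: [   0    0    1    0   -3   -5]
  r3: [   0    0    0    1    2    3]
Fix exponent of ν at 1, Q at 0; solve each RREF row for its pivot's exponent:
  r0: exp(cp) + (0)·1 = 0 ⇒ exp(cp) = 0
  r1: exp(m) + (0)·1 = 0 ⇒ exp(m) = 0
  r2: exp(ω) + (-3)·1 = 0 ⇒ exp(ω) = 3
  r3: exp(a) + (2)·1 = 0 ⇒ exp(a) = -2
Π_1 = ω^3 · a^-2 · ν

["0", "0", "3", "-2", "1", "0"]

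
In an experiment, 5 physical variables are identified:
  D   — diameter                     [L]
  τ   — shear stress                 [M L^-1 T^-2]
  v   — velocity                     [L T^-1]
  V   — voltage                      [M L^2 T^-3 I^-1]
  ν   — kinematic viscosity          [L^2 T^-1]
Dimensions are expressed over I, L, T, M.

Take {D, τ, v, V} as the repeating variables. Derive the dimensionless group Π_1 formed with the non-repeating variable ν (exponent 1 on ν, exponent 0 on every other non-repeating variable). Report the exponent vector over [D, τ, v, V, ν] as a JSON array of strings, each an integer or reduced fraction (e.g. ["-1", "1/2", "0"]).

Exponent matrix [I,L,T,M] × [D,τ,v,V,ν]:
  I: [ 0  0  0 -1  0]
  L: [ 1 -1  1  2  2]
  T: [ 0 -2 -1 -3 -1]
  M: [ 0  1  0  1  0]
Row reduction gives pivot columns D,τ,v,V; rank = 4
Repeat: D,τ,v,V; free: ν
RREF:
  r0: [   1    0    0    0    1]
  r1: [   0    1    0    0    0]
  r2: [   0    0    1    0    1]
  r3: [   0    0    0    1    0]
Fix exponent of ν at 1; solve each RREF row for its pivot's exponent:
  r0: exp(D) + (1)·1 = 0 ⇒ exp(D) = -1
  r1: exp(τ) + (0)·1 = 0 ⇒ exp(τ) = 0
  r2: exp(v) + (1)·1 = 0 ⇒ exp(v) = -1
  r3: exp(V) + (0)·1 = 0 ⇒ exp(V) = 0
Π_1 = D^-1 · v^-1 · ν

["-1", "0", "-1", "0", "1"]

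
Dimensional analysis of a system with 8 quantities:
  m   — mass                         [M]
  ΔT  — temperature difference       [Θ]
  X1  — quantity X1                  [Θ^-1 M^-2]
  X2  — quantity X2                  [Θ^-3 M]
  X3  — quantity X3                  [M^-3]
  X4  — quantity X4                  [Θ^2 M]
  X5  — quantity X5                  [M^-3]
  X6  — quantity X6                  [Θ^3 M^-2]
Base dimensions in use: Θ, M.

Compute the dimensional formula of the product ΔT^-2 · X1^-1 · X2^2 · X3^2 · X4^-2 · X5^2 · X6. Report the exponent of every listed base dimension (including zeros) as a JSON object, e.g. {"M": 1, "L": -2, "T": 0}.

Write exponents as rows Θ,M / cols m,ΔT,X1,X2,X3,X4,X5,X6:
  Θ: [ 0  1 -1 -3  0  2  0  3]
  M: [ 1  0 -2  1 -3  1 -3 -2]
  [Θ]: (-2)·1+(-1)·-1+(2)·-3+(2)·0+(-2)·2+(2)·0+(1)·3 = -8
  [M]: (-2)·0+(-1)·-2+(2)·1+(2)·-3+(-2)·1+(2)·-3+(1)·-2 = -12
⇒ Θ^-8 M^-12

{"Θ": -8, "M": -12}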